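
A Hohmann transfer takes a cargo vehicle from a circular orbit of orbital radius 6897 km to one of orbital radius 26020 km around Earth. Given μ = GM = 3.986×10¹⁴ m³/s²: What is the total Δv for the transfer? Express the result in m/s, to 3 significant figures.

r₁ = 6897 km = 6.897×10⁶ m.
r₂ = 26020 km = 2.602×10⁷ m.
Transfer ellipse a_t = (r₁ + r₂)/2 = 1.646×10⁷ m.
At r₁: circular v_c1 = √(μ/r₁) = 7602 m/s; transfer-perigee v_p = √[μ(2/r₁ − 1/a_t)] = 9559 m/s.
Δv₁ = v_p − v_c1 = 1956 m/s.
At r₂: circular v_c2 = √(μ/r₂) = 3914 m/s; transfer-apogee v_a = √[μ(2/r₂ − 1/a_t)] = 2534 m/s.
Δv₂ = v_c2 − v_a = 1380 m/s.
Total Δv = Δv₁ + Δv₂ = 3337 m/s.

Δv_total ≈ 3340 m/s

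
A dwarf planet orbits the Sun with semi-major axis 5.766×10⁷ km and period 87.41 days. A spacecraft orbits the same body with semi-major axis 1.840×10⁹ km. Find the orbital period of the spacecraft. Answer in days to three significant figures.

Kepler's third law: T² ∝ a³, so T₂ = T₁ (a₂/a₁)^(3/2).
a₂/a₁ = 31.91, (a₂/a₁)^(3/2) = 180.3.
T₂ = 87.41 × 180.3 = 15760 days.

T₂ ≈ 15800 days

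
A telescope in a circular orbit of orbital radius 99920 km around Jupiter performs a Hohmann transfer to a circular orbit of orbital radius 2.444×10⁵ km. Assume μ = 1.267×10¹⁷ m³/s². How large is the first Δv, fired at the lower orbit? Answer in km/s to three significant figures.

r₁ = 99920 km = 9.992×10⁷ m.
r₂ = 2.444×10⁵ km = 2.444×10⁸ m.
Transfer ellipse a_t = (r₁ + r₂)/2 = 1.722×10⁸ m.
At r₁: circular v_c1 = √(μ/r₁) = 35610 m/s; transfer-perijove v_p = √[μ(2/r₁ − 1/a_t)] = 42430 m/s.
Δv₁ = v_p − v_c1 = 6818 m/s.
= 6.818 km/s.

Δv ≈ 6.82 km/s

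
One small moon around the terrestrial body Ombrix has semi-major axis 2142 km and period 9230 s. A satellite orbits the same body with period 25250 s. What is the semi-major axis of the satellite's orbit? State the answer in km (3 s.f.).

a₂ ≈ 4190 km

Kepler's third law: a³ ∝ T², so a₂ = a₁ (T₂/T₁)^(2/3).
T₂/T₁ = 2.736, (T₂/T₁)^(2/3) = 1.956.
a₂ = 2142 × 1.956 = 4190 km.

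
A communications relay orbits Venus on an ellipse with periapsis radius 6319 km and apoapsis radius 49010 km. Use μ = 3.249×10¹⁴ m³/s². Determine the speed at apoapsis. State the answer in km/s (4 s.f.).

v ≈ 1.231 km/s

Semi-major axis a = (r_p + r_a)/2 = 27664 km = 2.766×10⁷ m.
Vis-viva: v² = μ(2/r − 1/a) = 3.249×10¹⁴ × (4.081×10⁻⁸ − 3.615×10⁻⁸) = 1.514×10⁶ m²/s².
v = 1231 m/s = 1.231 km/s.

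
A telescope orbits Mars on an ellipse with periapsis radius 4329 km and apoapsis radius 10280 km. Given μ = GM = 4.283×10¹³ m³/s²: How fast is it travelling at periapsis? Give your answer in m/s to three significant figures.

v ≈ 3730 m/s

Semi-major axis a = (r_p + r_a)/2 = 7304.5 km = 7.304×10⁶ m.
Vis-viva: v² = μ(2/r − 1/a) = 4.283×10¹³ × (4.620×10⁻⁷ − 1.369×10⁻⁷) = 1.392×10⁷ m²/s².
v = 3731 m/s.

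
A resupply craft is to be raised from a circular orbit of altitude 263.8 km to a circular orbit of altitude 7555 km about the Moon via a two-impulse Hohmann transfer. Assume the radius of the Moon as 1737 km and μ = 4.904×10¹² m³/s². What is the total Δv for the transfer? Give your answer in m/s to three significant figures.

Δv_total ≈ 737 m/s

r₁ = 1737 + 263.8 = 2000.8 km = 2.0008×10⁶ m.
r₂ = 1737 + 7555 = 9292.0 km = 9.2920×10⁶ m.
Transfer ellipse a_t = (r₁ + r₂)/2 = 5.646×10⁶ m.
At r₁: circular v_c1 = √(μ/r₁) = 1566 m/s; transfer-perilune v_p = √[μ(2/r₁ − 1/a_t)] = 2008 m/s.
Δv₁ = v_p − v_c1 = 442.8 m/s.
At r₂: circular v_c2 = √(μ/r₂) = 726.5 m/s; transfer-apolune v_a = √[μ(2/r₂ − 1/a_t)] = 432.5 m/s.
Δv₂ = v_c2 − v_a = 294.0 m/s.
Total Δv = Δv₁ + Δv₂ = 736.8 m/s.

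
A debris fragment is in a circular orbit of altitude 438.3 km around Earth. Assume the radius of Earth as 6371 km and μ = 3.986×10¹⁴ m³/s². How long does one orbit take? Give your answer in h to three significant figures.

r = 6371 + 438.3 = 6809.3 km = 6.8093×10⁶ m.
Kepler's third law: T = 2π√(r³/μ) = 2π√((6.809×10⁶)³ / 3.986×10¹⁴).
r³/μ = 7.921×10⁵ s², so T = 2π × 8.900×10² = 5.592×10³ s.
Converting: 5.592×10³ s ÷ 3600 = 1.553 h.

T ≈ 1.55 h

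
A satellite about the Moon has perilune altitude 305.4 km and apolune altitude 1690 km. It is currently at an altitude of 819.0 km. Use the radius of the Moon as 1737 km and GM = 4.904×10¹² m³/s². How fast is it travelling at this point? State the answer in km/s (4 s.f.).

v ≈ 1.430 km/s

r_p = 1737 + 305.4 = 2042.4 km = 2.0424×10⁶ m.
r_a = 1737 + 1690 = 3427.0 km = 3.4270×10⁶ m.
r = 1737 + 819.0 = 2556.0 km = 2.556×10⁶ m.
Semi-major axis a = (r_p + r_a)/2 = 2734.7 km = 2.735×10⁶ m.
Vis-viva: v² = μ(2/r − 1/a) = 4.904×10¹² × (7.825×10⁻⁷ − 3.657×10⁻⁷) = 2.044×10⁶ m²/s².
v = 1430 m/s = 1.430 km/s.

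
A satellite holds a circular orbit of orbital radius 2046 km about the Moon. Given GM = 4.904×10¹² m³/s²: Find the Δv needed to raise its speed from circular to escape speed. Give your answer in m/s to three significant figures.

Δv ≈ 641 m/s

r = 2046 km = 2.046×10⁶ m.
Circular speed v_c = √(μ/r) = 1548 m/s.
Escape speed v_esc = √(2μ/r) = √2 × v_c = 2189 m/s.
Δv = v_esc − v_c = 641.3 m/s.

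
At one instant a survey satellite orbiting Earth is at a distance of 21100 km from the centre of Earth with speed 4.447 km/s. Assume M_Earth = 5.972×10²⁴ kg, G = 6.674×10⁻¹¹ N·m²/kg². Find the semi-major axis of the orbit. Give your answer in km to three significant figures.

μ = GM = 6.674×10⁻¹¹ × 5.972×10²⁴ = 3.986×10¹⁴ m³/s².
r = 2.110×10⁷ m.
Vis-viva rearranged: 1/a = 2/r − v²/μ = 9.479×10⁻⁸ − 4.962×10⁻⁸ = 4.517×10⁻⁸ m⁻¹.
a = 2.214×10⁷ m = 22139 km.

a ≈ 22100 km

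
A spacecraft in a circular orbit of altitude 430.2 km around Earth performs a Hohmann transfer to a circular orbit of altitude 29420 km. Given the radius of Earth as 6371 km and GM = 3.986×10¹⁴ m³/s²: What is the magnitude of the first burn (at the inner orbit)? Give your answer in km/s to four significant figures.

r₁ = 6371 + 430.2 = 6801.2 km = 6.8012×10⁶ m.
r₂ = 6371 + 29420 = 35791 km = 3.5791×10⁷ m.
Transfer ellipse a_t = (r₁ + r₂)/2 = 2.130×10⁷ m.
At r₁: circular v_c1 = √(μ/r₁) = 7656 m/s; transfer-perigee v_p = √[μ(2/r₁ − 1/a_t)] = 9925 m/s.
Δv₁ = v_p − v_c1 = 2269 m/s.
= 2.269 km/s.

Δv ≈ 2.269 km/s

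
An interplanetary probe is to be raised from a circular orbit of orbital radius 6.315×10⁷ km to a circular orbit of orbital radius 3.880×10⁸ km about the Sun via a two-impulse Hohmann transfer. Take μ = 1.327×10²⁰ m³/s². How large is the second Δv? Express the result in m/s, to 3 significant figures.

r₁ = 6.315×10⁷ km = 6.315×10¹⁰ m.
r₂ = 3.880×10⁸ km = 3.880×10¹¹ m.
Transfer ellipse a_t = (r₁ + r₂)/2 = 2.256×10¹¹ m.
At r₁: circular v_c1 = √(μ/r₁) = 45840 m/s; transfer-perihelion v_p = √[μ(2/r₁ − 1/a_t)] = 60120 m/s.
At r₂: circular v_c2 = √(μ/r₂) = 18490 m/s; transfer-aphelion v_a = √[μ(2/r₂ − 1/a_t)] = 9785 m/s.
Δv₂ = v_c2 − v_a = 8709 m/s.

Δv ≈ 8710 m/s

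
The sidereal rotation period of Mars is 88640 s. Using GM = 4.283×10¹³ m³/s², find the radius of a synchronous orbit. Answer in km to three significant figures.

A synchronous orbit has period T, so by Kepler's third law a = (μT²/4π²)^(1/3).
μT²/4π² = 4.283×10¹³ × (8.864×10⁴)² / 39.48 = 8.524×10²¹ m³.
a = 2.043×10⁷ m = 20428 km.

r_sync ≈ 20400 km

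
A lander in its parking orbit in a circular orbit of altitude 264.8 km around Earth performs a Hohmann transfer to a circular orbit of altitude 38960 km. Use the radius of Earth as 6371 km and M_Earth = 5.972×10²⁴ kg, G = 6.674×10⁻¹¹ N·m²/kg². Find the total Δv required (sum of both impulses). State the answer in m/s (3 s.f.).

μ = GM = 6.674×10⁻¹¹ × 5.972×10²⁴ = 3.986×10¹⁴ m³/s².
r₁ = 6371 + 264.8 = 6635.8 km = 6.6358×10⁶ m.
r₂ = 6371 + 38960 = 45331 km = 4.5331×10⁷ m.
Transfer ellipse a_t = (r₁ + r₂)/2 = 2.598×10⁷ m.
At r₁: circular v_c1 = √(μ/r₁) = 7750 m/s; transfer-perigee v_p = √[μ(2/r₁ − 1/a_t)] = 10240 m/s.
Δv₁ = v_p − v_c1 = 2487 m/s.
At r₂: circular v_c2 = √(μ/r₂) = 2965 m/s; transfer-apogee v_a = √[μ(2/r₂ − 1/a_t)] = 1498 m/s.
Δv₂ = v_c2 − v_a = 1467 m/s.
Total Δv = Δv₁ + Δv₂ = 3953 m/s.

Δv_total ≈ 3950 m/s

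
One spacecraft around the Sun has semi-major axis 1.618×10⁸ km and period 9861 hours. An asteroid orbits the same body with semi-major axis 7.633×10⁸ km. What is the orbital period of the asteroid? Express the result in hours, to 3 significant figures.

T₂ ≈ 1.01×10⁵ hours

Kepler's third law: T² ∝ a³, so T₂ = T₁ (a₂/a₁)^(3/2).
a₂/a₁ = 4.718, (a₂/a₁)^(3/2) = 10.25.
T₂ = 9861 × 10.25 = 1.010×10⁵ hours.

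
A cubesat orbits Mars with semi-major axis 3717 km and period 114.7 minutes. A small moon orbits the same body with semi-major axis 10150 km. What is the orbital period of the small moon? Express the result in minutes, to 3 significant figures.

T₂ ≈ 518 minutes

Kepler's third law: T² ∝ a³, so T₂ = T₁ (a₂/a₁)^(3/2).
a₂/a₁ = 2.731, (a₂/a₁)^(3/2) = 4.512.
T₂ = 114.7 × 4.512 = 517.6 minutes.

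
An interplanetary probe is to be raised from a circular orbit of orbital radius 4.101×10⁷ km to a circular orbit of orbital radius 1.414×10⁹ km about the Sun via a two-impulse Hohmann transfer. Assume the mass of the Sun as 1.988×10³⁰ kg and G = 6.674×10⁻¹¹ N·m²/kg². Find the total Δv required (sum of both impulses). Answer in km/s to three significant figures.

Δv_total ≈ 29.8 km/s

μ = GM = 6.674×10⁻¹¹ × 1.988×10³⁰ = 1.327×10²⁰ m³/s².
r₁ = 4.101×10⁷ km = 4.101×10¹⁰ m.
r₂ = 1.414×10⁹ km = 1.414×10¹² m.
Transfer ellipse a_t = (r₁ + r₂)/2 = 7.275×10¹¹ m.
At r₁: circular v_c1 = √(μ/r₁) = 56880 m/s; transfer-perihelion v_p = √[μ(2/r₁ − 1/a_t)] = 79300 m/s.
Δv₁ = v_p − v_c1 = 22420 m/s.
At r₂: circular v_c2 = √(μ/r₂) = 9687 m/s; transfer-aphelion v_a = √[μ(2/r₂ − 1/a_t)] = 2300 m/s.
Δv₂ = v_c2 − v_a = 7387 m/s.
Total Δv = Δv₁ + Δv₂ = 29810 m/s = 29.81 km/s.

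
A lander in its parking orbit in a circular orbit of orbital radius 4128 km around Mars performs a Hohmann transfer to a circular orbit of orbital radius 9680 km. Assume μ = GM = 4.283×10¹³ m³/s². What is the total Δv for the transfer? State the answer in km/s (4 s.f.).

Δv_total ≈ 1.070 km/s

r₁ = 4128 km = 4.128×10⁶ m.
r₂ = 9680 km = 9.680×10⁶ m.
Transfer ellipse a_t = (r₁ + r₂)/2 = 6.904×10⁶ m.
At r₁: circular v_c1 = √(μ/r₁) = 3221 m/s; transfer-periapsis v_p = √[μ(2/r₁ − 1/a_t)] = 3814 m/s.
Δv₁ = v_p − v_c1 = 593.0 m/s.
At r₂: circular v_c2 = √(μ/r₂) = 2103 m/s; transfer-apoapsis v_a = √[μ(2/r₂ − 1/a_t)] = 1627 m/s.
Δv₂ = v_c2 − v_a = 477.0 m/s.
Total Δv = Δv₁ + Δv₂ = 1070 m/s = 1.070 km/s.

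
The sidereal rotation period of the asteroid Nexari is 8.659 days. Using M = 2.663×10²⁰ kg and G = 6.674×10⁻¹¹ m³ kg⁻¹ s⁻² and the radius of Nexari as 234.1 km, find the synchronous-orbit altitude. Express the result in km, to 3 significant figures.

μ = GM = 6.674×10⁻¹¹ × 2.663×10²⁰ = 1.777×10¹⁰ m³/s².
T = 8.659 days = 7.481×10⁵ s.
A synchronous orbit has period T, so by Kepler's third law a = (μT²/4π²)^(1/3).
μT²/4π² = 1.777×10¹⁰ × (7.481×10⁵)² / 39.48 = 2.520×10²⁰ m³.
a = 6.316×10⁶ m = 6316.2 km.
Altitude h = a − R = 6316.2 − 234.1 = 6082.1 km.

h_sync ≈ 6080 km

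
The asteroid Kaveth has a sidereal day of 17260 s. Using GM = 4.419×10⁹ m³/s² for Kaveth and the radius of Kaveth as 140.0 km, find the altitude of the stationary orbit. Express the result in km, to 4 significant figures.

h_sync ≈ 181.9 km

A synchronous orbit has period T, so by Kepler's third law a = (μT²/4π²)^(1/3).
μT²/4π² = 4.419×10⁹ × (1.726×10⁴)² / 39.48 = 3.335×10¹⁶ m³.
a = 3.219×10⁵ m = 321.87 km.
Altitude h = a − R = 321.87 − 140.0 = 181.87 km.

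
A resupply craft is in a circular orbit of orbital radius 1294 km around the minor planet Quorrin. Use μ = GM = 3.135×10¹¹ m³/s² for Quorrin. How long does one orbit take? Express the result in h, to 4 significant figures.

T ≈ 4.588 h

r = 1294 km = 1.294×10⁶ m.
Kepler's third law: T = 2π√(r³/μ) = 2π√((1.294×10⁶)³ / 3.135×10¹¹).
r³/μ = 6.911×10⁶ s², so T = 2π × 2.629×10³ = 1.652×10⁴ s.
Converting: 1.652×10⁴ s ÷ 3600 = 4.588 h.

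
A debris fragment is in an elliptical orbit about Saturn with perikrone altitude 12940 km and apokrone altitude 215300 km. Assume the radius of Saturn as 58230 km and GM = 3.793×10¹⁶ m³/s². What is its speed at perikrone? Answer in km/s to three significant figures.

v ≈ 29.1 km/s

r_p = 58230 + 12940 = 71170 km = 7.1170×10⁷ m.
r_a = 58230 + 215300 = 273530 km = 2.7353×10⁸ m.
Semi-major axis a = (r_p + r_a)/2 = 1.7235×10⁵ km = 1.724×10⁸ m.
Vis-viva: v² = μ(2/r − 1/a) = 3.793×10¹⁶ × (2.810×10⁻⁸ − 5.802×10⁻⁹) = 8.458×10⁸ m²/s².
v = 29080 m/s = 29.08 km/s.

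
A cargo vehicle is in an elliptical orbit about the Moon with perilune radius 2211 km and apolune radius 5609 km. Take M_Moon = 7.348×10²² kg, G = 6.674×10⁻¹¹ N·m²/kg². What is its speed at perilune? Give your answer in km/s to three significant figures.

μ = GM = 6.674×10⁻¹¹ × 7.348×10²² = 4.904×10¹² m³/s².
Semi-major axis a = (r_p + r_a)/2 = 3910.0 km = 3.910×10⁶ m.
Vis-viva: v² = μ(2/r − 1/a) = 4.904×10¹² × (9.046×10⁻⁷ − 2.558×10⁻⁷) = 3.182×10⁶ m²/s².
v = 1784 m/s = 1.784 km/s.

v ≈ 1.78 km/s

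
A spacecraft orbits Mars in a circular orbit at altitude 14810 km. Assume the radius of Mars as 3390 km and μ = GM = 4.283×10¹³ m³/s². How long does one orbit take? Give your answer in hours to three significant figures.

r = 3390 + 14810 = 18200 km = 1.8200×10⁷ m.
Kepler's third law: T = 2π√(r³/μ) = 2π√((1.820×10⁷)³ / 4.283×10¹³).
r³/μ = 1.408×10⁸ s², so T = 2π × 1.186×10⁴ = 7.454×10⁴ s.
Converting: 7.454×10⁴ s ÷ 3600 = 20.71 hours.

T ≈ 20.7 hours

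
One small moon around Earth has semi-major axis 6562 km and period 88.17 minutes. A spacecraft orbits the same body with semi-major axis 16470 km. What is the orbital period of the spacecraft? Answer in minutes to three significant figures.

T₂ ≈ 351 minutes

Kepler's third law: T² ∝ a³, so T₂ = T₁ (a₂/a₁)^(3/2).
a₂/a₁ = 2.510, (a₂/a₁)^(3/2) = 3.976.
T₂ = 88.17 × 3.976 = 350.6 minutes.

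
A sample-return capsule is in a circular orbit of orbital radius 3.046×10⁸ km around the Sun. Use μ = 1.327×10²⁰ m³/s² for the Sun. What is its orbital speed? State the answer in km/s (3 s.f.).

v ≈ 20.9 km/s

r = 3.046×10⁸ km = 3.046×10¹¹ m.
For a circular orbit v = √(μ/r) = √(1.327×10²⁰ / 3.046×10¹¹) = √(4.357×10⁸) = 20870 m/s.
That is 20.87 km/s.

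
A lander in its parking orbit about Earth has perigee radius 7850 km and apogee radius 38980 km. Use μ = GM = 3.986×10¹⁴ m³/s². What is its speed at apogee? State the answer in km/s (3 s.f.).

Semi-major axis a = (r_p + r_a)/2 = 23415 km = 2.342×10⁷ m.
Vis-viva: v² = μ(2/r − 1/a) = 3.986×10¹⁴ × (5.131×10⁻⁸ − 4.271×10⁻⁸) = 3.428×10⁶ m²/s².
v = 1852 m/s = 1.852 km/s.

v ≈ 1.85 km/s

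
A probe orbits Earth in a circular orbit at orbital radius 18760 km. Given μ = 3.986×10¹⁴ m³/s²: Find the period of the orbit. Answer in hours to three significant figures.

r = 18760 km = 1.876×10⁷ m.
Kepler's third law: T = 2π√(r³/μ) = 2π√((1.876×10⁷)³ / 3.986×10¹⁴).
r³/μ = 1.656×10⁷ s², so T = 2π × 4.070×10³ = 2.557×10⁴ s.
Converting: 2.557×10⁴ s ÷ 3600 = 7.103 hours.

T ≈ 7.10 hours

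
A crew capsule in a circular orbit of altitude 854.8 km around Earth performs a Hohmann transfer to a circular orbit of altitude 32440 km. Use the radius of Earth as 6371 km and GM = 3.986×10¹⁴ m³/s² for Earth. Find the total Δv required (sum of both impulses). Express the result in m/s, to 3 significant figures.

Δv_total ≈ 3630 m/s

r₁ = 6371 + 854.8 = 7225.8 km = 7.2258×10⁶ m.
r₂ = 6371 + 32440 = 38811 km = 3.8811×10⁷ m.
Transfer ellipse a_t = (r₁ + r₂)/2 = 2.302×10⁷ m.
At r₁: circular v_c1 = √(μ/r₁) = 7427 m/s; transfer-perigee v_p = √[μ(2/r₁ − 1/a_t)] = 9644 m/s.
Δv₁ = v_p − v_c1 = 2217 m/s.
At r₂: circular v_c2 = √(μ/r₂) = 3205 m/s; transfer-apogee v_a = √[μ(2/r₂ − 1/a_t)] = 1796 m/s.
Δv₂ = v_c2 − v_a = 1409 m/s.
Total Δv = Δv₁ + Δv₂ = 3626 m/s.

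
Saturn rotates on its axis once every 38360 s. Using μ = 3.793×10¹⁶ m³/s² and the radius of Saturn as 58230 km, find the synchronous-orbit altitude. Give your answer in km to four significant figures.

A synchronous orbit has period T, so by Kepler's third law a = (μT²/4π²)^(1/3).
μT²/4π² = 3.793×10¹⁶ × (3.836×10⁴)² / 39.48 = 1.414×10²⁴ m³.
a = 1.122×10⁸ m = 1.1223×10⁵ km.
Altitude h = a − R = 1.1223×10⁵ − 58230 = 54005 km.

h_sync ≈ 54000 km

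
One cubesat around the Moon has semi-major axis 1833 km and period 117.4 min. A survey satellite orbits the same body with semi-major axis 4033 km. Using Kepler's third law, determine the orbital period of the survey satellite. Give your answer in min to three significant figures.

Kepler's third law: T² ∝ a³, so T₂ = T₁ (a₂/a₁)^(3/2).
a₂/a₁ = 2.200, (a₂/a₁)^(3/2) = 3.264.
T₂ = 117.4 × 3.264 = 383.1 min.

T₂ ≈ 383 min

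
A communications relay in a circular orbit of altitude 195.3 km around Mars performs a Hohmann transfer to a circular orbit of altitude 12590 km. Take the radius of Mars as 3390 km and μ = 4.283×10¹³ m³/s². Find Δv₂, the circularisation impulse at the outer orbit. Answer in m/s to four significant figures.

r₁ = 3390 + 195.3 = 3585.3 km = 3.5853×10⁶ m.
r₂ = 3390 + 12590 = 15980 km = 1.5980×10⁷ m.
Transfer ellipse a_t = (r₁ + r₂)/2 = 9.783×10⁶ m.
At r₁: circular v_c1 = √(μ/r₁) = 3456 m/s; transfer-periapsis v_p = √[μ(2/r₁ − 1/a_t)] = 4417 m/s.
At r₂: circular v_c2 = √(μ/r₂) = 1637 m/s; transfer-apoapsis v_a = √[μ(2/r₂ − 1/a_t)] = 991.1 m/s.
Δv₂ = v_c2 − v_a = 646.0 m/s.

Δv ≈ 646.0 m/s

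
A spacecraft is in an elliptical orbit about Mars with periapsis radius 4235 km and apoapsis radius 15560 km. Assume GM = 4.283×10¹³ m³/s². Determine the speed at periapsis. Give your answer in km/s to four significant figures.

v ≈ 3.987 km/s

Semi-major axis a = (r_p + r_a)/2 = 9897.5 km = 9.898×10⁶ m.
Vis-viva: v² = μ(2/r − 1/a) = 4.283×10¹³ × (4.723×10⁻⁷ − 1.010×10⁻⁷) = 1.590×10⁷ m²/s².
v = 3987 m/s = 3.987 km/s.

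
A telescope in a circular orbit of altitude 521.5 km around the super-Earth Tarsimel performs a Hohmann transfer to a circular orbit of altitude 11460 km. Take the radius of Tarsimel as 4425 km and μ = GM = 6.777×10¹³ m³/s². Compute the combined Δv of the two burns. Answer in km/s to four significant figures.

r₁ = 4425 + 521.5 = 4946.5 km = 4.9465×10⁶ m.
r₂ = 4425 + 11460 = 15885 km = 1.5885×10⁷ m.
Transfer ellipse a_t = (r₁ + r₂)/2 = 1.042×10⁷ m.
At r₁: circular v_c1 = √(μ/r₁) = 3701 m/s; transfer-periapsis v_p = √[μ(2/r₁ − 1/a_t)] = 4571 m/s.
Δv₁ = v_p − v_c1 = 869.6 m/s.
At r₂: circular v_c2 = √(μ/r₂) = 2065 m/s; transfer-apoapsis v_a = √[μ(2/r₂ − 1/a_t)] = 1423 m/s.
Δv₂ = v_c2 − v_a = 642.1 m/s.
Total Δv = Δv₁ + Δv₂ = 1512 m/s = 1.512 km/s.

Δv_total ≈ 1.512 km/s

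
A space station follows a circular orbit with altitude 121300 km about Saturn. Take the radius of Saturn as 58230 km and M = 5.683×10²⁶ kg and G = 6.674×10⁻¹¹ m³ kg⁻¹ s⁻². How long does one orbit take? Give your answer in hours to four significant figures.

T ≈ 21.56 hours

μ = GM = 6.674×10⁻¹¹ × 5.683×10²⁶ = 3.793×10¹⁶ m³/s².
r = 58230 + 121300 = 179530 km = 1.7953×10⁸ m.
Kepler's third law: T = 2π√(r³/μ) = 2π√((1.795×10⁸)³ / 3.793×10¹⁶).
r³/μ = 1.526×10⁸ s², so T = 2π × 1.235×10⁴ = 7.761×10⁴ s.
Converting: 7.761×10⁴ s ÷ 3600 = 21.56 hours.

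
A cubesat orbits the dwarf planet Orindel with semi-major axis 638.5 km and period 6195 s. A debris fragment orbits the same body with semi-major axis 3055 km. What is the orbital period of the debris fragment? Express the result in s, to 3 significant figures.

Kepler's third law: T² ∝ a³, so T₂ = T₁ (a₂/a₁)^(3/2).
a₂/a₁ = 4.785, (a₂/a₁)^(3/2) = 10.47.
T₂ = 6195 × 10.47 = 64840 s.

T₂ ≈ 64800 s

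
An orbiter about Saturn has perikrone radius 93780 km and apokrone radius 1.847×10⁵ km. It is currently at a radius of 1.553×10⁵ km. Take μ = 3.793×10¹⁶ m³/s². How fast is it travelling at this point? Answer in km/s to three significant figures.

v ≈ 14.7 km/s

Semi-major axis a = (r_p + r_a)/2 = 1.3924×10⁵ km = 1.392×10⁸ m.
Vis-viva: v² = μ(2/r − 1/a) = 3.793×10¹⁶ × (1.288×10⁻⁸ − 7.182×10⁻⁹) = 2.161×10⁸ m²/s².
v = 14700 m/s = 14.70 km/s.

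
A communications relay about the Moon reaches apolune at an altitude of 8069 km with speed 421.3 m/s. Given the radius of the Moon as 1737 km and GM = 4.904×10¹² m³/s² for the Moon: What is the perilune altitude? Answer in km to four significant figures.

perilune altitude ≈ 378.6 km

r_a = 1737 + 8069 = 9806.0 km = 9.806×10⁶ m.
Specific energy ε = v²/2 − μ/r = -4.114×10⁵ J/kg, so a = −μ/(2ε) = 5.961×10⁶ m.
The apsides satisfy r_p + r_a = 2a, so the perilune radius is 2a − r_a = 2.116×10⁶ m = 2115.6 km.
Perilune altitude = 2115.6 − 1737 = 378.57 km.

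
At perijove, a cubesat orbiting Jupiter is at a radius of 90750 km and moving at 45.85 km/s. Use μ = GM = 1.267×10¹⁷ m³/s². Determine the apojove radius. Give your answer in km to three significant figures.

r_p = 9.075×10⁷ m.
Specific energy ε = v²/2 − μ/r = -3.450×10⁸ J/kg, so a = −μ/(2ε) = 1.836×10⁸ m.
The apsides satisfy r_p + r_a = 2a, so the apojove radius is 2a − r_p = 2.765×10⁸ m = 2.7646×10⁵ km.

apojove radius ≈ 2.76×10⁵ km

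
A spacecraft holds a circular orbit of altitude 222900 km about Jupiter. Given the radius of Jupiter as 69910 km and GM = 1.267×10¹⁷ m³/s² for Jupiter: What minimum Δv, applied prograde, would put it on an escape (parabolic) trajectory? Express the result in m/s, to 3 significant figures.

r = 69910 + 222900 = 292810 km = 2.9281×10⁸ m.
Circular speed v_c = √(μ/r) = 20800 m/s.
Escape speed v_esc = √(2μ/r) = √2 × v_c = 29420 m/s.
Δv = v_esc − v_c = 8616 m/s.

Δv ≈ 8620 m/s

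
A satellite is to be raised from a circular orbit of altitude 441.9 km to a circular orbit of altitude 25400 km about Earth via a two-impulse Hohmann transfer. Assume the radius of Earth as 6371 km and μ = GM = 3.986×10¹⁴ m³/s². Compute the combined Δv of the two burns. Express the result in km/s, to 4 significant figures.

Δv_total ≈ 3.604 km/s

r₁ = 6371 + 441.9 = 6812.9 km = 6.8129×10⁶ m.
r₂ = 6371 + 25400 = 31771 km = 3.1771×10⁷ m.
Transfer ellipse a_t = (r₁ + r₂)/2 = 1.929×10⁷ m.
At r₁: circular v_c1 = √(μ/r₁) = 7649 m/s; transfer-perigee v_p = √[μ(2/r₁ − 1/a_t)] = 9816 m/s.
Δv₁ = v_p − v_c1 = 2167 m/s.
At r₂: circular v_c2 = √(μ/r₂) = 3542 m/s; transfer-apogee v_a = √[μ(2/r₂ − 1/a_t)] = 2105 m/s.
Δv₂ = v_c2 − v_a = 1437 m/s.
Total Δv = Δv₁ + Δv₂ = 3604 m/s = 3.604 km/s.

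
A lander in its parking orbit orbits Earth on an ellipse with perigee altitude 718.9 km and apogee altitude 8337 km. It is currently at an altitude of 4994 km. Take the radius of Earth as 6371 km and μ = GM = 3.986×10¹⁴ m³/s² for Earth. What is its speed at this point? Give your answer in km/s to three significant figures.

r_p = 6371 + 718.9 = 7089.9 km = 7.0899×10⁶ m.
r_a = 6371 + 8337 = 14708 km = 1.4708×10⁷ m.
r = 6371 + 4994 = 11365 km = 1.136×10⁷ m.
Semi-major axis a = (r_p + r_a)/2 = 10899 km = 1.090×10⁷ m.
Vis-viva: v² = μ(2/r − 1/a) = 3.986×10¹⁴ × (1.760×10⁻⁷ − 9.175×10⁻⁸) = 3.357×10⁷ m²/s².
v = 5794 m/s = 5.794 km/s.

v ≈ 5.79 km/s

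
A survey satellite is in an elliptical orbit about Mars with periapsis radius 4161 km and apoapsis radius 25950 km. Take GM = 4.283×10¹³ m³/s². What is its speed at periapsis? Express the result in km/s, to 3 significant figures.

v ≈ 4.21 km/s

Semi-major axis a = (r_p + r_a)/2 = 15056 km = 1.506×10⁷ m.
Vis-viva: v² = μ(2/r − 1/a) = 4.283×10¹³ × (4.807×10⁻⁷ − 6.642×10⁻⁸) = 1.774×10⁷ m²/s².
v = 4212 m/s = 4.212 km/s.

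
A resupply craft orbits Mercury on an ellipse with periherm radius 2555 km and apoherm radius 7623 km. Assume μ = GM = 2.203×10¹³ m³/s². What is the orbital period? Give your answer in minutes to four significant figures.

Semi-major axis a = (r_p + r_a)/2 = (2555.0 + 7623.0)/2 = 5089.0 km = 5.089×10⁶ m.
By Kepler's third law T = 2π√(a³/μ) = 2π × 2.446×10³ = 1.537×10⁴ s.
= 256.1 minutes.

T ≈ 256.1 minutes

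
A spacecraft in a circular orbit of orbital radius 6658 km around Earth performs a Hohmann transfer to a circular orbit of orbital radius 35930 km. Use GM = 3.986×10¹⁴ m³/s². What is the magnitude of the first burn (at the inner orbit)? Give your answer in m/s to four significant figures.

r₁ = 6658 km = 6.658×10⁶ m.
r₂ = 35930 km = 3.593×10⁷ m.
Transfer ellipse a_t = (r₁ + r₂)/2 = 2.129×10⁷ m.
At r₁: circular v_c1 = √(μ/r₁) = 7737 m/s; transfer-perigee v_p = √[μ(2/r₁ − 1/a_t)] = 10050 m/s.
Δv₁ = v_p − v_c1 = 2313 m/s.

Δv ≈ 2313 m/s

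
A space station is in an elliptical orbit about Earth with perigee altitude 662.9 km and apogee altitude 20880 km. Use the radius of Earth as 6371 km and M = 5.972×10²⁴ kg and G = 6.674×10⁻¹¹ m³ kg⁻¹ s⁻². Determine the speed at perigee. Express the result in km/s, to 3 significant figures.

μ = GM = 6.674×10⁻¹¹ × 5.972×10²⁴ = 3.986×10¹⁴ m³/s².
r_p = 6371 + 662.9 = 7033.9 km = 7.0339×10⁶ m.
r_a = 6371 + 20880 = 27251 km = 2.7251×10⁷ m.
Semi-major axis a = (r_p + r_a)/2 = 17142 km = 1.714×10⁷ m.
Vis-viva: v² = μ(2/r − 1/a) = 3.986×10¹⁴ × (2.843×10⁻⁷ − 5.833×10⁻⁸) = 9.008×10⁷ m²/s².
v = 9491 m/s = 9.491 km/s.

v ≈ 9.49 km/s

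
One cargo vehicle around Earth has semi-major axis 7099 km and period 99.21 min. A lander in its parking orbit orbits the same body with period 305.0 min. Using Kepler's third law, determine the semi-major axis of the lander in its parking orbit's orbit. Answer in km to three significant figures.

a₂ ≈ 15000 km

Kepler's third law: a³ ∝ T², so a₂ = a₁ (T₂/T₁)^(2/3).
T₂/T₁ = 3.074, (T₂/T₁)^(2/3) = 2.114.
a₂ = 7099 × 2.114 = 15010 km.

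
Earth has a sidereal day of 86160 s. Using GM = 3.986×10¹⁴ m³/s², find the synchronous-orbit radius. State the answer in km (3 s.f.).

A synchronous orbit has period T, so by Kepler's third law a = (μT²/4π²)^(1/3).
μT²/4π² = 3.986×10¹⁴ × (8.616×10⁴)² / 39.48 = 7.495×10²² m³.
a = 4.216×10⁷ m = 42163 km.

r_sync ≈ 42200 km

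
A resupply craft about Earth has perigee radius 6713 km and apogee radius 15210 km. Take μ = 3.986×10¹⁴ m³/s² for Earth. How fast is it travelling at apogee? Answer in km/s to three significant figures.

v ≈ 4.01 km/s

Semi-major axis a = (r_p + r_a)/2 = 10962 km = 1.096×10⁷ m.
Vis-viva: v² = μ(2/r − 1/a) = 3.986×10¹⁴ × (1.315×10⁻⁷ − 9.123×10⁻⁸) = 1.605×10⁷ m²/s².
v = 4006 m/s = 4.006 km/s.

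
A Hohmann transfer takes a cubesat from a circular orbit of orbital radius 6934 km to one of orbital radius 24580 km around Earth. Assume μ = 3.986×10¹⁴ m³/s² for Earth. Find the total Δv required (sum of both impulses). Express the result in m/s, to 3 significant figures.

r₁ = 6934 km = 6.934×10⁶ m.
r₂ = 24580 km = 2.458×10⁷ m.
Transfer ellipse a_t = (r₁ + r₂)/2 = 1.576×10⁷ m.
At r₁: circular v_c1 = √(μ/r₁) = 7582 m/s; transfer-perigee v_p = √[μ(2/r₁ − 1/a_t)] = 9470 m/s.
Δv₁ = v_p − v_c1 = 1888 m/s.
At r₂: circular v_c2 = √(μ/r₂) = 4027 m/s; transfer-apogee v_a = √[μ(2/r₂ − 1/a_t)] = 2671 m/s.
Δv₂ = v_c2 − v_a = 1356 m/s.
Total Δv = Δv₁ + Δv₂ = 3243 m/s.

Δv_total ≈ 3240 m/s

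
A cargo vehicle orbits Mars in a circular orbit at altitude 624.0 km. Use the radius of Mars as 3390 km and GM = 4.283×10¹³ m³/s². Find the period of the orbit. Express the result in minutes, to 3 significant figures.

r = 3390 + 624.0 = 4014.0 km = 4.0140×10⁶ m.
Kepler's third law: T = 2π√(r³/μ) = 2π√((4.014×10⁶)³ / 4.283×10¹³).
r³/μ = 1.510×10⁶ s², so T = 2π × 1.229×10³ = 7.721×10³ s.
Converting: 7.721×10³ s ÷ 60.00 = 128.7 minutes.

T ≈ 129 minutes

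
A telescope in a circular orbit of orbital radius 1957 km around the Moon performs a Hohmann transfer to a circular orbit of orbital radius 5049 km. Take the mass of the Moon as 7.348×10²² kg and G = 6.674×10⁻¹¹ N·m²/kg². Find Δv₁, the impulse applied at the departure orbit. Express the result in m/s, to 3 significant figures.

Δv ≈ 317 m/s

μ = GM = 6.674×10⁻¹¹ × 7.348×10²² = 4.904×10¹² m³/s².
r₁ = 1957 km = 1.957×10⁶ m.
r₂ = 5049 km = 5.049×10⁶ m.
Transfer ellipse a_t = (r₁ + r₂)/2 = 3.503×10⁶ m.
At r₁: circular v_c1 = √(μ/r₁) = 1583 m/s; transfer-perilune v_p = √[μ(2/r₁ − 1/a_t)] = 1900 m/s.
Δv₁ = v_p − v_c1 = 317.5 m/s.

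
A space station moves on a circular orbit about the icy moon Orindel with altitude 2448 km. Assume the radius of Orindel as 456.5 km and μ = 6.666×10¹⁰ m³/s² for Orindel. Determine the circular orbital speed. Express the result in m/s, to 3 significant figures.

v ≈ 151 m/s

r = 456.5 + 2448 = 2904.5 km = 2.9045×10⁶ m.
For a circular orbit v = √(μ/r) = √(6.666×10¹⁰ / 2.904×10⁶) = √(2.295×10⁴) = 151.5 m/s.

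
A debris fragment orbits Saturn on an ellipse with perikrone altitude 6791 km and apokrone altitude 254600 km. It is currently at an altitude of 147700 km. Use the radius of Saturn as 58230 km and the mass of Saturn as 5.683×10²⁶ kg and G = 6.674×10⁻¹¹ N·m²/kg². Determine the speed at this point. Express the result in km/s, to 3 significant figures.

μ = GM = 6.674×10⁻¹¹ × 5.683×10²⁶ = 3.793×10¹⁶ m³/s².
r_p = 58230 + 6791 = 65021 km = 6.5021×10⁷ m.
r_a = 58230 + 254600 = 312830 km = 3.1283×10⁸ m.
r = 58230 + 147700 = 2.0593×10⁵ km = 2.059×10⁸ m.
Semi-major axis a = (r_p + r_a)/2 = 1.8893×10⁵ km = 1.889×10⁸ m.
Vis-viva: v² = μ(2/r − 1/a) = 3.793×10¹⁶ × (9.712×10⁻⁹ − 5.293×10⁻⁹) = 1.676×10⁸ m²/s².
v = 12950 m/s = 12.95 km/s.

v ≈ 12.9 km/s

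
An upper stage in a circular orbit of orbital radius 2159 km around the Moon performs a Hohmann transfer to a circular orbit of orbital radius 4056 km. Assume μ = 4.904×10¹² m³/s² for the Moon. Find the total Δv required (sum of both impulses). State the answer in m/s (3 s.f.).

r₁ = 2159 km = 2.159×10⁶ m.
r₂ = 4056 km = 4.056×10⁶ m.
Transfer ellipse a_t = (r₁ + r₂)/2 = 3.108×10⁶ m.
At r₁: circular v_c1 = √(μ/r₁) = 1507 m/s; transfer-perilune v_p = √[μ(2/r₁ − 1/a_t)] = 1722 m/s.
Δv₁ = v_p − v_c1 = 214.7 m/s.
At r₂: circular v_c2 = √(μ/r₂) = 1100 m/s; transfer-apolune v_a = √[μ(2/r₂ − 1/a_t)] = 916.5 m/s.
Δv₂ = v_c2 − v_a = 183.0 m/s.
Total Δv = Δv₁ + Δv₂ = 397.8 m/s.

Δv_total ≈ 398 m/s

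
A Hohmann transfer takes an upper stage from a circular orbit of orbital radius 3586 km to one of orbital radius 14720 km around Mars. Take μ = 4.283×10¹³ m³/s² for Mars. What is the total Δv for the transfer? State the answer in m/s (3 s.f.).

r₁ = 3586 km = 3.586×10⁶ m.
r₂ = 14720 km = 1.472×10⁷ m.
Transfer ellipse a_t = (r₁ + r₂)/2 = 9.153×10⁶ m.
At r₁: circular v_c1 = √(μ/r₁) = 3456 m/s; transfer-periapsis v_p = √[μ(2/r₁ − 1/a_t)] = 4383 m/s.
Δv₁ = v_p − v_c1 = 926.7 m/s.
At r₂: circular v_c2 = √(μ/r₂) = 1706 m/s; transfer-apoapsis v_a = √[μ(2/r₂ − 1/a_t)] = 1068 m/s.
Δv₂ = v_c2 − v_a = 638.1 m/s.
Total Δv = Δv₁ + Δv₂ = 1565 m/s.

Δv_total ≈ 1560 m/s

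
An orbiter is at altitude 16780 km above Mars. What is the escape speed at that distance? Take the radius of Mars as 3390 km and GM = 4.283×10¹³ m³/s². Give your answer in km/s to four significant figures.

v_esc ≈ 2.061 km/s

r = 3390 + 16780 = 20170 km = 2.0170×10⁷ m.
Escape speed v_esc = √(2μ/r) = √(2 × 4.283×10¹³ / 2.017×10⁷) = √(4.247×10⁶) = 2061 m/s.
= 2.061 km/s.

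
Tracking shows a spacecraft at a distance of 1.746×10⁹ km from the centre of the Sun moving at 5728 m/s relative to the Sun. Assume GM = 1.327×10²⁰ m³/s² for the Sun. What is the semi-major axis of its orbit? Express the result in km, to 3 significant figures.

a ≈ 1.11×10⁹ km

r = 1.746×10¹² m.
Specific orbital energy ε = v²/2 − μ/r = (5728)²/2 − 1.327×10²⁰/1.746×10¹² = -5.960×10⁷ J/kg.
Since ε = −μ/(2a), a = −μ/(2ε) = 1.113×10¹² m = 1.1133×10⁹ km.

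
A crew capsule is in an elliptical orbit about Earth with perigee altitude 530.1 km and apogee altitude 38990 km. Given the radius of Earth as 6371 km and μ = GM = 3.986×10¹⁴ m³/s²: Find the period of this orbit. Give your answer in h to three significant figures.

r_p = 6371 + 530.1 = 6901.1 km = 6.9011×10⁶ m.
r_a = 6371 + 38990 = 45361 km = 4.5361×10⁷ m.
Semi-major axis a = (r_p + r_a)/2 = (6901.1 + 45361)/2 = 26131 km = 2.613×10⁷ m.
By Kepler's third law T = 2π√(a³/μ) = 2π × 6.691×10³ = 4.204×10⁴ s.
= 11.68 h.

T ≈ 11.7 h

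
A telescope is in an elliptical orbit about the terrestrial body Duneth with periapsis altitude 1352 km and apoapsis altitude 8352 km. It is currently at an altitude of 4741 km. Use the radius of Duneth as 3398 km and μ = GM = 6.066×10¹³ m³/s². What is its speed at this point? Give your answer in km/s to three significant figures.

v ≈ 2.75 km/s

r_p = 3398 + 1352 = 4750.0 km = 4.7500×10⁶ m.
r_a = 3398 + 8352 = 11750 km = 1.1750×10⁷ m.
r = 3398 + 4741 = 8139.0 km = 8.139×10⁶ m.
Semi-major axis a = (r_p + r_a)/2 = 8250.0 km = 8.250×10⁶ m.
Vis-viva: v² = μ(2/r − 1/a) = 6.066×10¹³ × (2.457×10⁻⁷ − 1.212×10⁻⁷) = 7.553×10⁶ m²/s².
v = 2748 m/s = 2.748 km/s.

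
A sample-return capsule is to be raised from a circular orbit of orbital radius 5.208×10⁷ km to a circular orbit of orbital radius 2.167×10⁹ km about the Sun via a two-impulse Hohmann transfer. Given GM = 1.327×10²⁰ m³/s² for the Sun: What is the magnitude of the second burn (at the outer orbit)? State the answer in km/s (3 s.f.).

Δv ≈ 6.13 km/s

r₁ = 5.208×10⁷ km = 5.208×10¹⁰ m.
r₂ = 2.167×10⁹ km = 2.167×10¹² m.
Transfer ellipse a_t = (r₁ + r₂)/2 = 1.110×10¹² m.
At r₁: circular v_c1 = √(μ/r₁) = 50480 m/s; transfer-perihelion v_p = √[μ(2/r₁ − 1/a_t)] = 70540 m/s.
At r₂: circular v_c2 = √(μ/r₂) = 7825 m/s; transfer-aphelion v_a = √[μ(2/r₂ − 1/a_t)] = 1695 m/s.
Δv₂ = v_c2 − v_a = 6130 m/s.
= 6.130 km/s.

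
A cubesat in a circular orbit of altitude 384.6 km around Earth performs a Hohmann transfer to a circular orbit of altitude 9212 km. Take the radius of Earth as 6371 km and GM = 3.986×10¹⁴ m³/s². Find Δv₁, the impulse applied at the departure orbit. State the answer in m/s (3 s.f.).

Δv ≈ 1390 m/s

r₁ = 6371 + 384.6 = 6755.6 km = 6.7556×10⁶ m.
r₂ = 6371 + 9212 = 15583 km = 1.5583×10⁷ m.
Transfer ellipse a_t = (r₁ + r₂)/2 = 1.117×10⁷ m.
At r₁: circular v_c1 = √(μ/r₁) = 7681 m/s; transfer-perigee v_p = √[μ(2/r₁ − 1/a_t)] = 9073 m/s.
Δv₁ = v_p − v_c1 = 1392 m/s.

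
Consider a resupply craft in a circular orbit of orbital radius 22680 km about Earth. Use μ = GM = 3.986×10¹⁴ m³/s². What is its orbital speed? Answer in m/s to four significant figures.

v ≈ 4192 m/s

r = 22680 km = 2.268×10⁷ m.
For a circular orbit v = √(μ/r) = √(3.986×10¹⁴ / 2.268×10⁷) = √(1.757×10⁷) = 4192 m/s.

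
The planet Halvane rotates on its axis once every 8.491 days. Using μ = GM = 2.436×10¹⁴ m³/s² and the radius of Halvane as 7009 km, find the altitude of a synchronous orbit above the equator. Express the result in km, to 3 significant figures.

T = 8.491 days = 7.336×10⁵ s.
A synchronous orbit has period T, so by Kepler's third law a = (μT²/4π²)^(1/3).
μT²/4π² = 2.436×10¹⁴ × (7.336×10⁵)² / 39.48 = 3.321×10²⁴ m³.
a = 1.492×10⁸ m = 1.4919×10⁵ km.
Altitude h = a − R = 1.4919×10⁵ − 7009 = 1.4219×10⁵ km.

h_sync ≈ 1.42×10⁵ km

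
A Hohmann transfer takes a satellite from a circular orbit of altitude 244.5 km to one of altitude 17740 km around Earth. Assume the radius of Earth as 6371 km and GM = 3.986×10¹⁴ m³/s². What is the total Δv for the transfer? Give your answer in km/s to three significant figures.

Δv_total ≈ 3.36 km/s

r₁ = 6371 + 244.5 = 6615.5 km = 6.6155×10⁶ m.
r₂ = 6371 + 17740 = 24111 km = 2.4111×10⁷ m.
Transfer ellipse a_t = (r₁ + r₂)/2 = 1.536×10⁷ m.
At r₁: circular v_c1 = √(μ/r₁) = 7762 m/s; transfer-perigee v_p = √[μ(2/r₁ − 1/a_t)] = 9724 m/s.
Δv₁ = v_p − v_c1 = 1962 m/s.
At r₂: circular v_c2 = √(μ/r₂) = 4066 m/s; transfer-apogee v_a = √[μ(2/r₂ − 1/a_t)] = 2668 m/s.
Δv₂ = v_c2 − v_a = 1398 m/s.
Total Δv = Δv₁ + Δv₂ = 3360 m/s = 3.360 km/s.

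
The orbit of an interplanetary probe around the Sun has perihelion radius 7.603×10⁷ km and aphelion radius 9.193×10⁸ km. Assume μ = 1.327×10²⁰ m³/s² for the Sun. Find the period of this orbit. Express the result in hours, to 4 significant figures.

T ≈ 53190 hours

Semi-major axis a = (r_p + r_a)/2 = (7.6030×10⁷ + 9.1930×10⁸)/2 = 4.9766×10⁸ km = 4.977×10¹¹ m.
By Kepler's third law T = 2π√(a³/μ) = 2π × 3.048×10⁷ = 1.915×10⁸ s.
= 53190 hours.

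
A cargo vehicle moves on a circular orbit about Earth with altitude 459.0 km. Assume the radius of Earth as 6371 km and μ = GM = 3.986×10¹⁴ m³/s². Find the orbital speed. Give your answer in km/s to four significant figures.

r = 6371 + 459.0 = 6830.0 km = 6.8300×10⁶ m.
For a circular orbit v = √(μ/r) = √(3.986×10¹⁴ / 6.830×10⁶) = √(5.836×10⁷) = 7639 m/s.
That is 7.639 km/s.

v ≈ 7.639 km/s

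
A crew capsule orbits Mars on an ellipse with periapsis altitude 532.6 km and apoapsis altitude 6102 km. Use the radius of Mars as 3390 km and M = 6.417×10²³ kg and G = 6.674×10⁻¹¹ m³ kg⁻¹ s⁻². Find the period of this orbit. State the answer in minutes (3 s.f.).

T ≈ 278 minutes

μ = GM = 6.674×10⁻¹¹ × 6.417×10²³ = 4.283×10¹³ m³/s².
r_p = 3390 + 532.6 = 3922.6 km = 3.9226×10⁶ m.
r_a = 3390 + 6102 = 9492.0 km = 9.4920×10⁶ m.
Semi-major axis a = (r_p + r_a)/2 = (3922.6 + 9492.0)/2 = 6707.3 km = 6.707×10⁶ m.
By Kepler's third law T = 2π√(a³/μ) = 2π × 2.654×10³ = 1.668×10⁴ s.
= 278.0 minutes.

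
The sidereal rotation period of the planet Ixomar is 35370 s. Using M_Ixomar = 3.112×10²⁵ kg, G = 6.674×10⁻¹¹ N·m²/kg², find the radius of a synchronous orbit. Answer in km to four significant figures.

r_sync ≈ 40370 km

μ = GM = 6.674×10⁻¹¹ × 3.112×10²⁵ = 2.077×10¹⁵ m³/s².
A synchronous orbit has period T, so by Kepler's third law a = (μT²/4π²)^(1/3).
μT²/4π² = 2.077×10¹⁵ × (3.537×10⁴)² / 39.48 = 6.582×10²² m³.
a = 4.037×10⁷ m = 40375 km.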